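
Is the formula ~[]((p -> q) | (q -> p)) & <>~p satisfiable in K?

No, unsatisfiable

1. ~[]((p -> q) | (q -> p)) & <>~p, w0
2. ~[]((p -> q) | (q -> p)), w0
3. <>~p, w0
4. ~((p -> q) | (q -> p)), w1
5. ~(p -> q), w1
6. ~(q -> p), w1
7. p, w1
8. ~q, w1
9. q, w1
10. ~p, w1
Accessibility: w0Rw1
Branch closes: q and ~q both at w1.
Every branch closes; the branch above is one of them.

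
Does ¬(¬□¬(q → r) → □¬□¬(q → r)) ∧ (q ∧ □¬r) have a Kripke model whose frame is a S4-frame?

1. ¬(¬□¬(q → r) → □¬□¬(q → r)) ∧ (q ∧ □¬r), w0
2. ¬(¬□¬(q → r) → □¬□¬(q → r)), w0
3. q ∧ □¬r, w0
4. ¬□¬(q → r), w0
5. ¬□¬□¬(q → r), w0
6. q, w0
7. □¬r, w0
8. ¬r, w0
9. q → r, w1
10. ¬r, w1
11. ¬q, w1
12. □¬(q → r), w2
13. ¬r, w2
14. ¬(q → r), w2
15. q, w2
Accessibility: w0Rw0, w0Rw1, w0Rw2, w1Rw1, w2Rw2

Satisfiable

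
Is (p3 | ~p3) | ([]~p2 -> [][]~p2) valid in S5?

Tableau for the negation ~((p3 | ~p3) | ([]~p2 -> [][]~p2)):
1. ~((p3 | ~p3) | ([]~p2 -> [][]~p2)), u
2. ~(p3 | ~p3), u
3. ~([]~p2 -> [][]~p2), u
4. ~p3, u
5. p3, u
Accessibility: uRu
Branch closes: p3 and ~p3 both at u.
Every branch of the negation's tableau closes; the branch above is one of them.

Valid in S5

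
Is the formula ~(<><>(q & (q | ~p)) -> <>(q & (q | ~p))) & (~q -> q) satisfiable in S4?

1. ~(<><>(q & (q | ~p)) -> <>(q & (q | ~p))) & (~q -> q), w0
2. ~(<><>(q & (q | ~p)) -> <>(q & (q | ~p))), w0
3. ~q -> q, w0
4. <><>(q & (q | ~p)), w0
5. ~<>(q & (q | ~p)), w0
6. ~(q & (q | ~p)), w0
7. q, w0
8. ~(q | ~p), w0
9. ~q, w0
10. p, w0
Accessibility: w0Rw0
Branch closes: q and ~q both at w0.
Every branch closes; the branch above is one of them.

Unsatisfiable (every branch closes)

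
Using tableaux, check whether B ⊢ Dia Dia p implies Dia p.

Tableau for the negation not (Dia Dia p implies Dia p):
1. not (Dia Dia p implies Dia p), 0
2. Dia Dia p, 0
3. not Dia p, 0
4. not p, 0
5. Dia p, 1
6. not p, 1
7. p, 2
Accessibility: 0R0, 0R1, 1R0, 1R1, 1R2, 2R1, 2R2
The negation has an open branch (countermodel exists).

No, not valid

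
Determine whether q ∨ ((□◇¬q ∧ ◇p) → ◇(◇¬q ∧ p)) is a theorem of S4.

Valid

Tableau for the negation ¬(q ∨ ((□◇¬q ∧ ◇p) → ◇(◇¬q ∧ p))):
1. ¬(q ∨ ((□◇¬q ∧ ◇p) → ◇(◇¬q ∧ p))), 0
2. ¬q, 0
3. ¬((□◇¬q ∧ ◇p) → ◇(◇¬q ∧ p)), 0
4. □◇¬q ∧ ◇p, 0
5. ¬◇(◇¬q ∧ p), 0
6. □◇¬q, 0
7. ◇p, 0
8. ¬(◇¬q ∧ p), 0
9. ◇¬q, 0
10. ¬p, 0
11. p, 1
12. ¬(◇¬q ∧ p), 1
13. ◇¬q, 1
14. ¬◇¬q, 1
15. q, 1
16. ¬q, 2
17. ¬(◇¬q ∧ p), 2
18. ◇¬q, 2
19. ¬p, 2
20. ¬q, 3
21. ¬(◇¬q ∧ p), 3
22. ◇¬q, 3
23. q, 3
Accessibility: 0R0, 0R1, 0R2, 0R3, 1R1, 1R3, 2R2, 3R3
Branch closes: q and ¬q both at 3.
All branches of the negation close; one closing branch shown above.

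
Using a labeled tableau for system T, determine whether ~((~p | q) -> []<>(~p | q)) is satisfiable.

Satisfiable

1. ~((~p | q) -> []<>(~p | q)), w0
2. ~p | q, w0
3. ~[]<>(~p | q), w0
4. q, w0
5. ~<>(~p | q), w1
6. ~(~p | q), w1
7. p, w1
8. ~q, w1
Accessibility: w0Rw0, w0Rw1, w1Rw1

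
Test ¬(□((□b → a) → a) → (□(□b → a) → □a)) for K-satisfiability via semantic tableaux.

1. ¬(□((□b → a) → a) → (□(□b → a) → □a)), 0
2. □((□b → a) → a), 0   [¬→-rule on 1]
3. ¬(□(□b → a) → □a), 0   [¬→-rule on 1]
4. □(□b → a), 0   [¬→-rule on 3]
5. ¬□a, 0   [¬→-rule on 3]
6. ¬a, 1   [¬□-rule on 5: fresh world 1, 0R1]
7. (□b → a) → a, 1   [□-rule on 2 via 0R1]
8. □b → a, 1   [□-rule on 4 via 0R1]
9. ¬(□b → a), 1   [→-rule on 7 (branches; this branch)]
10. □b, 1   [¬→-rule on 9]
11. ¬□b, 1   [→-rule on 8 (branches; this branch)]
12. ¬b, 2   [¬□-rule on 11: fresh world 2, 1R2]
13. b, 2   [□-rule on 10 via 1R2]
Accessibility: 0R1, 1R2
Branch closes: b and ¬b both at 2.
(One branch shown.) All branches close.

No, unsatisfiable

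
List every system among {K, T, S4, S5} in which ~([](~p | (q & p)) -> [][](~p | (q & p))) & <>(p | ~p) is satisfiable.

K, T

S4-tableau for the formula:
1. ~([](~p | (q & p)) -> [][](~p | (q & p))) & <>(p | ~p), 0
2. ~([](~p | (q & p)) -> [][](~p | (q & p))), 0
3. <>(p | ~p), 0
4. [](~p | (q & p)), 0
5. ~[][](~p | (q & p)), 0
6. ~p | (q & p), 0
7. q & p, 0
8. q, 0
9. p, 0
10. p | ~p, 1
11. ~p | (q & p), 1
12. p, 1
13. q & p, 1
14. q, 1
15. ~[](~p | (q & p)), 2
16. ~p | (q & p), 2
17. q & p, 2
18. q, 2
19. p, 2
20. ~(~p | (q & p)), 3
21. p, 3
22. ~(q & p), 3
23. ~p | (q & p), 3
24. ~q, 3
25. q & p, 3
26. q, 3
Accessibility: 0R0, 0R1, 0R2, 0R3, 1R1, 2R2, 2R3, 3R3
Branch closes: q and ~q both at 3.
Every branch closes (one shown): unsatisfiable in S4, hence also in S5 (every S5-frame is an S4-frame).
T-tableau for the formula:
1. ~([](~p | (q & p)) -> [][](~p | (q & p))) & <>(p | ~p), 0
2. ~([](~p | (q & p)) -> [][](~p | (q & p))), 0
3. <>(p | ~p), 0
4. [](~p | (q & p)), 0
5. ~[][](~p | (q & p)), 0
6. ~p | (q & p), 0
7. q & p, 0
8. q, 0
9. p, 0
10. p | ~p, 1
11. ~p | (q & p), 1
12. ~p, 1
13. ~[](~p | (q & p)), 2
14. ~p | (q & p), 2
15. q & p, 2
16. q, 2
17. p, 2
18. ~(~p | (q & p)), 3
19. p, 3
20. ~(q & p), 3
21. ~q, 3
Accessibility: 0R0, 0R1, 0R2, 1R1, 2R2, 2R3, 3R3
Complete open branch: satisfiable in T, hence also in K (this T-model is also a K-model).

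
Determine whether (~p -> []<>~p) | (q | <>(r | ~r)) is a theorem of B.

Valid in B

Tableau for the negation ~((~p -> []<>~p) | (q | <>(r | ~r))):
1. ~((~p -> []<>~p) | (q | <>(r | ~r))), w0
2. ~(~p -> []<>~p), w0   [~|-rule on 1]
3. ~(q | <>(r | ~r)), w0   [~|-rule on 1]
4. ~p, w0   [~->-rule on 2]
5. ~[]<>~p, w0   [~->-rule on 2]
6. ~q, w0   [~|-rule on 3]
7. ~<>(r | ~r), w0   [~|-rule on 3]
8. ~(r | ~r), w0   [~<>-rule on 7 via w0Rw0]
9. ~r, w0   [~|-rule on 8]
10. r, w0   [~|-rule on 8]
Accessibility: w0Rw0
Branch closes: r and ~r both at w0.
Every branch of the negation's tableau closes; the branch above is one of them.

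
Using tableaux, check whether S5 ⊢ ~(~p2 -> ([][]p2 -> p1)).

Tableau for the negation ~p2 -> ([][]p2 -> p1):
1. ~p2 -> ([][]p2 -> p1), w0
2. [][]p2 -> p1, w0   [->-rule on 1 (branches; this branch)]
3. p1, w0   [->-rule on 2 (branches; this branch)]
Accessibility: w0Rw0
The negation has an open branch (countermodel exists).

No, not valid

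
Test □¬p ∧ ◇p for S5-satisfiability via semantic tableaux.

1. □¬p ∧ ◇p, w0
2. □¬p, w0   [∧-rule on 1]
3. ◇p, w0   [∧-rule on 1]
4. ¬p, w0   [□-rule on 2 via w0Rw0]
5. p, w1   [◇-rule on 3: fresh world w1, w0Rw1]
6. ¬p, w1   [□-rule on 2 via w0Rw1]
Accessibility: w0Rw0, w0Rw1, w1Rw0, w1Rw1
Branch closes: p and ¬p both at w1.
Every branch closes; the branch above is one of them.

Unsatisfiable (every branch closes)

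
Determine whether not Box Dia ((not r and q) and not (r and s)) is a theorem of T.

Tableau for the negation Box Dia ((not r and q) and not (r and s)):
1. Box Dia ((not r and q) and not (r and s)), 0
2. Dia ((not r and q) and not (r and s)), 0   [Box-rule on 1 via 0R0]
3. (not r and q) and not (r and s), 1   [Dia-rule on 2: fresh world 1, 0R1]
4. not r and q, 1   [and-rule on 3]
5. not (r and s), 1   [and-rule on 3]
6. not r, 1   [and-rule on 4]
7. q, 1   [and-rule on 4]
8. Dia ((not r and q) and not (r and s)), 1   [Box-rule on 1 via 0R1]
9. not s, 1   [neg-and-rule on 5 (branches; this branch)]
10. (not r and q) and not (r and s), 2   [Dia-rule on 8: fresh world 2, 1R2]
11. not r and q, 2   [and-rule on 10]
12. not (r and s), 2   [and-rule on 10]
13. not r, 2   [and-rule on 11]
14. q, 2   [and-rule on 11]
15. not s, 2   [neg-and-rule on 12 (branches; this branch)]
Accessibility: 0R0, 0R1, 1R1, 1R2, 2R2
The negation has an open branch (countermodel exists).

Invalid (countermodel exists)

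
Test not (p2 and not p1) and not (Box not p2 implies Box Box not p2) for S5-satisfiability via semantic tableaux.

No, unsatisfiable

1. not (p2 and not p1) and not (Box not p2 implies Box Box not p2), w0
2. not (p2 and not p1), w0
3. not (Box not p2 implies Box Box not p2), w0
4. Box not p2, w0
5. not Box Box not p2, w0
6. not p2, w0
7. p1, w0
8. not Box not p2, w1
9. not p2, w1
10. p2, w2
11. not p2, w2
Accessibility: w0Rw0, w0Rw1, w0Rw2, w1Rw0, w1Rw1, w1Rw2, w2Rw0, w2Rw1, w2Rw2
Branch closes: p2 and not p2 both at w2.
Every branch closes; the branch above is one of them.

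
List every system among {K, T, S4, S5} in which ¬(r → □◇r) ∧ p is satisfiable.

K, T, S4

S4-tableau for the formula:
1. ¬(r → □◇r) ∧ p, u
2. ¬(r → □◇r), u
3. p, u
4. r, u
5. ¬□◇r, u
6. ¬◇r, v
7. ¬r, v
Accessibility: uRu, uRv, vRv
Complete open branch: satisfiable in S4, hence also in K, T (this S4-model is also a K-model and a T-model).
S5-tableau for the formula:
1. ¬(r → □◇r) ∧ p, u
2. ¬(r → □◇r), u
3. p, u
4. r, u
5. ¬□◇r, u
6. ¬◇r, v
7. ¬r, u
Accessibility: uRu, uRv, vRu, vRv
Branch closes: r and ¬r both at u.
Every branch closes (one shown): unsatisfiable in S5.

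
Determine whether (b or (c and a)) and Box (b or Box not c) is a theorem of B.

Tableau for the negation not ((b or (c and a)) and Box (b or Box not c)):
1. not ((b or (c and a)) and Box (b or Box not c)), u
2. not Box (b or Box not c), u   [neg-and-rule on 1 (branches; this branch)]
3. not (b or Box not c), v   [neg-Box-rule on 2: fresh world v, uRv]
4. not b, v   [neg-or-rule on 3]
5. not Box not c, v   [neg-or-rule on 3]
6. c, w   [neg-Box-rule on 5: fresh world w, vRw]
Accessibility: uRu, uRv, vRu, vRv, vRw, wRv, wRw
The negation has an open branch (countermodel exists).

Not valid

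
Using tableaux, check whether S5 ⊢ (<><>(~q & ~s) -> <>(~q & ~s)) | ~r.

Valid

Tableau for the negation ~((<><>(~q & ~s) -> <>(~q & ~s)) | ~r):
1. ~((<><>(~q & ~s) -> <>(~q & ~s)) | ~r), 0
2. ~(<><>(~q & ~s) -> <>(~q & ~s)), 0   [~|-rule on 1]
3. r, 0   [~|-rule on 1]
4. <><>(~q & ~s), 0   [~->-rule on 2]
5. ~<>(~q & ~s), 0   [~->-rule on 2]
6. ~(~q & ~s), 0   [~<>-rule on 5 via 0R0]
7. s, 0   [~&-rule on 6 (branches; this branch)]
8. <>(~q & ~s), 1   [<>-rule on 4: fresh world 1, 0R1]
9. ~(~q & ~s), 1   [~<>-rule on 5 via 0R1]
10. s, 1   [~&-rule on 9 (branches; this branch)]
11. ~q & ~s, 2   [<>-rule on 8: fresh world 2, 1R2]
12. ~q, 2   [&-rule on 11]
13. ~s, 2   [&-rule on 11]
14. ~(~q & ~s), 2   [~<>-rule on 5 via 0R2]
15. s, 2   [~&-rule on 14 (branches; this branch)]
Accessibility: 0R0, 0R1, 0R2, 1R0, 1R1, 1R2, 2R0, 2R1, 2R2
Branch closes: s and ~s both at 2.
Every branch of the negation's tableau closes; the branch above is one of them.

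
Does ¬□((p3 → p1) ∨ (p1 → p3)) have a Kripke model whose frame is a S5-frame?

No, unsatisfiable

1. ¬□((p3 → p1) ∨ (p1 → p3)), 0
2. ¬((p3 → p1) ∨ (p1 → p3)), 1
3. ¬(p3 → p1), 1
4. ¬(p1 → p3), 1
5. p3, 1
6. ¬p1, 1
7. p1, 1
8. ¬p3, 1
Accessibility: 0R0, 0R1, 1R0, 1R1
Branch closes: p1 and ¬p1 both at 1.
All branches of the tableau close; one closing branch shown above.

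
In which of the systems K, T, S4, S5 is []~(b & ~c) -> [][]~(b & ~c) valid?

T-tableau for the negation ~([]~(b & ~c) -> [][]~(b & ~c)):
1. ~([]~(b & ~c) -> [][]~(b & ~c)), 0
2. []~(b & ~c), 0
3. ~[][]~(b & ~c), 0
4. ~(b & ~c), 0
5. c, 0
6. ~[]~(b & ~c), 1
7. ~(b & ~c), 1
8. c, 1
9. b & ~c, 2
10. b, 2
11. ~c, 2
Accessibility: 0R0, 0R1, 1R1, 1R2, 2R2
Complete open branch: countermodel on a T-frame, so not valid in T, nor in K (the same frame is also a K-frame).
S4-tableau for the negation ~([]~(b & ~c) -> [][]~(b & ~c)):
1. ~([]~(b & ~c) -> [][]~(b & ~c)), 0
2. []~(b & ~c), 0
3. ~[][]~(b & ~c), 0
4. ~(b & ~c), 0
5. c, 0
6. ~[]~(b & ~c), 1
7. ~(b & ~c), 1
8. c, 1
9. b & ~c, 2
10. b, 2
11. ~c, 2
12. ~(b & ~c), 2
13. c, 2
Accessibility: 0R0, 0R1, 0R2, 1R1, 1R2, 2R2
Branch closes: c and ~c both at 2.
Every branch closes (one shown): valid in S4, hence also in S5 (every theorem of S4 is a theorem of S5).

S4, S5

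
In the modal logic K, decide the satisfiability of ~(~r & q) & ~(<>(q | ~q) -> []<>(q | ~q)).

Satisfiable

1. ~(~r & q) & ~(<>(q | ~q) -> []<>(q | ~q)), u
2. ~(~r & q), u
3. ~(<>(q | ~q) -> []<>(q | ~q)), u
4. <>(q | ~q), u
5. ~[]<>(q | ~q), u
6. ~q, u
7. q | ~q, v
8. ~q, v
9. ~<>(q | ~q), w
Accessibility: uRv, uRw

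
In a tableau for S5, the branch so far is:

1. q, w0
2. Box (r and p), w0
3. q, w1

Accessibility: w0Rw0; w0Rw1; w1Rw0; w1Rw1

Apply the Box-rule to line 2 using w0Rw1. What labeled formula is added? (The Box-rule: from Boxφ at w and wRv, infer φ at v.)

r and p, w1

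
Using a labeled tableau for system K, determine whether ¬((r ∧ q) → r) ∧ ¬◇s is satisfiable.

Unsatisfiable

1. ¬((r ∧ q) → r) ∧ ¬◇s, u
2. ¬((r ∧ q) → r), u
3. ¬◇s, u
4. r ∧ q, u
5. ¬r, u
6. r, u
7. q, u
Branch closes: r and ¬r both at u.
Every branch closes; the branch above is one of them.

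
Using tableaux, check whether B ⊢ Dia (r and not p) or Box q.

Invalid (countermodel exists)

Tableau for the negation not (Dia (r and not p) or Box q):
1. not (Dia (r and not p) or Box q), w0
2. not Dia (r and not p), w0   [neg-or-rule on 1]
3. not Box q, w0   [neg-or-rule on 1]
4. not (r and not p), w0   [neg-Dia-rule on 2 via w0Rw0]
5. p, w0   [neg-and-rule on 4 (branches; this branch)]
6. not q, w1   [neg-Box-rule on 3: fresh world w1, w0Rw1]
7. not (r and not p), w1   [neg-Dia-rule on 2 via w0Rw1]
8. p, w1   [neg-and-rule on 7 (branches; this branch)]
Accessibility: w0Rw0, w0Rw1, w1Rw0, w1Rw1
The negation has an open branch (countermodel exists).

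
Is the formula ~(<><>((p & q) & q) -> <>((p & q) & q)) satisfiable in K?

1. ~(<><>((p & q) & q) -> <>((p & q) & q)), 0
2. <><>((p & q) & q), 0
3. ~<>((p & q) & q), 0
4. <>((p & q) & q), 1
5. ~((p & q) & q), 1
6. ~q, 1
7. (p & q) & q, 2
8. p & q, 2
9. q, 2
10. p, 2
Accessibility: 0R1, 1R2

Satisfiable (open branch found)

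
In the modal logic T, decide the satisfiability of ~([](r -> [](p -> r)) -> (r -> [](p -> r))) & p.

1. ~([](r -> [](p -> r)) -> (r -> [](p -> r))) & p, u
2. ~([](r -> [](p -> r)) -> (r -> [](p -> r))), u
3. p, u
4. [](r -> [](p -> r)), u
5. ~(r -> [](p -> r)), u
6. r, u
7. ~[](p -> r), u
8. r -> [](p -> r), u
9. [](p -> r), u
10. p -> r, u
11. ~(p -> r), v
12. p, v
13. ~r, v
14. r -> [](p -> r), v
15. p -> r, v
16. [](p -> r), v
17. r, v
Accessibility: uRu, uRv, vRv
Branch closes: r and ~r both at v.
(One branch shown.) All branches close.

No, unsatisfiable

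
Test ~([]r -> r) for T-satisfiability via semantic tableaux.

1. ~([]r -> r), 0
2. []r, 0
3. ~r, 0
4. r, 0
Accessibility: 0R0
Branch closes: r and ~r both at 0.
Every branch closes; the branch above is one of them.

Unsatisfiable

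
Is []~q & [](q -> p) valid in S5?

Invalid (countermodel exists)

Tableau for the negation ~([]~q & [](q -> p)):
1. ~([]~q & [](q -> p)), 0
2. ~[](q -> p), 0
3. ~(q -> p), 1
4. q, 1
5. ~p, 1
Accessibility: 0R0, 0R1, 1R0, 1R1
The negation has an open branch (countermodel exists).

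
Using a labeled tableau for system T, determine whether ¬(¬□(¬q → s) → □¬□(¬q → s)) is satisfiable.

1. ¬(¬□(¬q → s) → □¬□(¬q → s)), 0
2. ¬□(¬q → s), 0   [¬→-rule on 1]
3. ¬□¬□(¬q → s), 0   [¬→-rule on 1]
4. ¬(¬q → s), 1   [¬□-rule on 2: fresh world 1, 0R1]
5. ¬q, 1   [¬→-rule on 4]
6. ¬s, 1   [¬→-rule on 4]
7. □(¬q → s), 2   [¬□-rule on 3: fresh world 2, 0R2]
8. ¬q → s, 2   [□-rule on 7 via 2R2]
9. s, 2   [→-rule on 8 (branches; this branch)]
Accessibility: 0R0, 0R1, 0R2, 1R1, 2R2

Satisfiable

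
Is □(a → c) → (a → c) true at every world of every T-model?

Valid in T

Tableau for the negation ¬(□(a → c) → (a → c)):
1. ¬(□(a → c) → (a → c)), 0
2. □(a → c), 0
3. ¬(a → c), 0
4. a, 0
5. ¬c, 0
6. a → c, 0
7. c, 0
Accessibility: 0R0
Branch closes: c and ¬c both at 0.
All branches of the negation close; one closing branch shown above.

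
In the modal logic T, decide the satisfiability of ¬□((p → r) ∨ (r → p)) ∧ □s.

No, unsatisfiable

1. ¬□((p → r) ∨ (r → p)) ∧ □s, 0
2. ¬□((p → r) ∨ (r → p)), 0   [∧-rule on 1]
3. □s, 0   [∧-rule on 1]
4. s, 0   [□-rule on 3 via 0R0]
5. ¬((p → r) ∨ (r → p)), 1   [¬□-rule on 2: fresh world 1, 0R1]
6. ¬(p → r), 1   [¬∨-rule on 5]
7. ¬(r → p), 1   [¬∨-rule on 5]
8. p, 1   [¬→-rule on 6]
9. ¬r, 1   [¬→-rule on 6]
10. r, 1   [¬→-rule on 7]
11. ¬p, 1   [¬→-rule on 7]
Accessibility: 0R0, 0R1, 1R1
Branch closes: r and ¬r both at 1.
All branches of the tableau close; one closing branch shown above.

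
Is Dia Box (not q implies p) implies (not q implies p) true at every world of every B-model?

Yes, valid

Tableau for the negation not (Dia Box (not q implies p) implies (not q implies p)):
1. not (Dia Box (not q implies p) implies (not q implies p)), 0
2. Dia Box (not q implies p), 0
3. not (not q implies p), 0
4. not q, 0
5. not p, 0
6. Box (not q implies p), 1
7. not q implies p, 0
8. not q implies p, 1
9. p, 0
Accessibility: 0R0, 0R1, 1R0, 1R1
Branch closes: p and not p both at 0.
All branches of the negation close; one closing branch shown above.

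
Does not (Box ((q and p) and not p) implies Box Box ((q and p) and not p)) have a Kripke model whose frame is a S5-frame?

Unsatisfiable

1. not (Box ((q and p) and not p) implies Box Box ((q and p) and not p)), 0
2. Box ((q and p) and not p), 0   [neg-implies-rule on 1]
3. not Box Box ((q and p) and not p), 0   [neg-implies-rule on 1]
4. (q and p) and not p, 0   [Box-rule on 2 via 0R0]
5. q and p, 0   [and-rule on 4]
6. not p, 0   [and-rule on 4]
7. q, 0   [and-rule on 5]
8. p, 0   [and-rule on 5]
Accessibility: 0R0
Branch closes: p and not p both at 0.
All branches of the tableau close; one closing branch shown above.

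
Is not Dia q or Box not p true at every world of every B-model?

No, not valid

Tableau for the negation not (not Dia q or Box not p):
1. not (not Dia q or Box not p), 0
2. Dia q, 0
3. not Box not p, 0
4. q, 1
5. p, 2
Accessibility: 0R0, 0R1, 0R2, 1R0, 1R1, 2R0, 2R2
The negation has an open branch (countermodel exists).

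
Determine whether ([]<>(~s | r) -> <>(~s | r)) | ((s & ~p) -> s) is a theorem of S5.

Yes, valid

Tableau for the negation ~(([]<>(~s | r) -> <>(~s | r)) | ((s & ~p) -> s)):
1. ~(([]<>(~s | r) -> <>(~s | r)) | ((s & ~p) -> s)), u
2. ~([]<>(~s | r) -> <>(~s | r)), u   [~|-rule on 1]
3. ~((s & ~p) -> s), u   [~|-rule on 1]
4. []<>(~s | r), u   [~->-rule on 2]
5. ~<>(~s | r), u   [~->-rule on 2]
6. s & ~p, u   [~->-rule on 3]
7. ~s, u   [~->-rule on 3]
8. s, u   [&-rule on 6]
9. ~p, u   [&-rule on 6]
Accessibility: uRu
Branch closes: s and ~s both at u.
All branches of the negation close; one closing branch shown above.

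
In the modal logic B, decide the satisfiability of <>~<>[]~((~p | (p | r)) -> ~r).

Yes, satisfiable

1. <>~<>[]~((~p | (p | r)) -> ~r), 0
2. ~<>[]~((~p | (p | r)) -> ~r), 1
3. ~[]~((~p | (p | r)) -> ~r), 0
4. ~[]~((~p | (p | r)) -> ~r), 1
5. (~p | (p | r)) -> ~r, 2
6. ~r, 2
7. (~p | (p | r)) -> ~r, 3
8. ~[]~((~p | (p | r)) -> ~r), 3
9. ~r, 3
10. (~p | (p | r)) -> ~r, 4
11. ~r, 4
Accessibility: 0R0, 0R1, 0R2, 1R0, 1R1, 1R3, 2R0, 2R2, 3R1, 3R3, 3R4, 4R3, 4R4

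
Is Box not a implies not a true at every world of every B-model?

Tableau for the negation not (Box not a implies not a):
1. not (Box not a implies not a), u
2. Box not a, u   [neg-implies-rule on 1]
3. a, u   [neg-implies-rule on 1]
4. not a, u   [Box-rule on 2 via uRu]
Accessibility: uRu
Branch closes: a and not a both at u.
Every branch of the negation's tableau closes; the branch above is one of them.

Valid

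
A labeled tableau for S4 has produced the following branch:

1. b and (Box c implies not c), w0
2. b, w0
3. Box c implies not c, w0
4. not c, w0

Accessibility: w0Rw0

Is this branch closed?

No world carries both an atom and its negation.

No, open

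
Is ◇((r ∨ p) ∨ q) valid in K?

Tableau for the negation ¬◇((r ∨ p) ∨ q):
1. ¬◇((r ∨ p) ∨ q), 0
The negation has an open branch (countermodel exists).

Invalid (countermodel exists)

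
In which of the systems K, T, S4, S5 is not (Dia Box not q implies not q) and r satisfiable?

K, T, S4

S5-tableau for the formula:
1. not (Dia Box not q implies not q) and r, w0
2. not (Dia Box not q implies not q), w0
3. r, w0
4. Dia Box not q, w0
5. q, w0
6. Box not q, w1
7. not q, w0
Accessibility: w0Rw0, w0Rw1, w1Rw0, w1Rw1
Branch closes: q and not q both at w0.
Every branch closes (one shown): unsatisfiable in S5.
S4-tableau for the formula:
1. not (Dia Box not q implies not q) and r, w0
2. not (Dia Box not q implies not q), w0
3. r, w0
4. Dia Box not q, w0
5. q, w0
6. Box not q, w1
7. not q, w1
Accessibility: w0Rw0, w0Rw1, w1Rw1
Complete open branch: satisfiable in S4, hence also in K, T (this S4-model is also a K-model and a T-model).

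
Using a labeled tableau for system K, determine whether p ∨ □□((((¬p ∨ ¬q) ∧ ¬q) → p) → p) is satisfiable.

Yes, satisfiable

1. p ∨ □□((((¬p ∨ ¬q) ∧ ¬q) → p) → p), 0
2. □□((((¬p ∨ ¬q) ∧ ¬q) → p) → p), 0   [∨-rule on 1 (branches; this branch)]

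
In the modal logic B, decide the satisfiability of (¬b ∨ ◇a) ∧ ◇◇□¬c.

Satisfiable (open branch found)

1. (¬b ∨ ◇a) ∧ ◇◇□¬c, 0
2. ¬b ∨ ◇a, 0
3. ◇◇□¬c, 0
4. ◇a, 0
5. ◇□¬c, 1
6. a, 2
7. □¬c, 3
8. ¬c, 1
9. ¬c, 3
Accessibility: 0R0, 0R1, 0R2, 1R0, 1R1, 1R3, 2R0, 2R2, 3R1, 3R3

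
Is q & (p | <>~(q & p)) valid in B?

Invalid (countermodel exists)

Tableau for the negation ~(q & (p | <>~(q & p))):
1. ~(q & (p | <>~(q & p))), u
2. ~q, u   [~&-rule on 1 (branches; this branch)]
Accessibility: uRu
The negation has an open branch (countermodel exists).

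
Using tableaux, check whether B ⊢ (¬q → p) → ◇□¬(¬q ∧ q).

Valid

Tableau for the negation ¬((¬q → p) → ◇□¬(¬q ∧ q)):
1. ¬((¬q → p) → ◇□¬(¬q ∧ q)), w0
2. ¬q → p, w0   [¬→-rule on 1]
3. ¬◇□¬(¬q ∧ q), w0   [¬→-rule on 1]
4. ¬□¬(¬q ∧ q), w0   [¬◇-rule on 3 via w0Rw0]
5. p, w0   [→-rule on 2 (branches; this branch)]
6. ¬q ∧ q, w1   [¬□-rule on 4: fresh world w1, w0Rw1]
7. ¬q, w1   [∧-rule on 6]
8. q, w1   [∧-rule on 6]
Accessibility: w0Rw0, w0Rw1, w1Rw0, w1Rw1
Branch closes: q and ¬q both at w1.
All branches of the negation close; one closing branch shown above.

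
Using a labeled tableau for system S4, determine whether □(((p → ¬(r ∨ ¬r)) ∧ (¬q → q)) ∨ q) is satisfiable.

Yes, satisfiable

1. □(((p → ¬(r ∨ ¬r)) ∧ (¬q → q)) ∨ q), u
2. ((p → ¬(r ∨ ¬r)) ∧ (¬q → q)) ∨ q, u
3. q, u
Accessibility: uRu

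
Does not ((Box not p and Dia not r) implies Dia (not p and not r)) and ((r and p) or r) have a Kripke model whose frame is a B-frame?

Unsatisfiable (every branch closes)

1. not ((Box not p and Dia not r) implies Dia (not p and not r)) and ((r and p) or r), 0
2. not ((Box not p and Dia not r) implies Dia (not p and not r)), 0
3. (r and p) or r, 0
4. Box not p and Dia not r, 0
5. not Dia (not p and not r), 0
6. Box not p, 0
7. Dia not r, 0
8. not (not p and not r), 0
9. not p, 0
10. r, 0
11. not r, 1
12. not (not p and not r), 1
13. not p, 1
14. r, 1
Accessibility: 0R0, 0R1, 1R0, 1R1
Branch closes: r and not r both at 1.
Every branch closes; the branch above is one of them.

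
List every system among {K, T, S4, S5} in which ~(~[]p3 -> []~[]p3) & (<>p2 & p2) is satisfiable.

S5-tableau for the formula:
1. ~(~[]p3 -> []~[]p3) & (<>p2 & p2), u
2. ~(~[]p3 -> []~[]p3), u
3. <>p2 & p2, u
4. ~[]p3, u
5. ~[]~[]p3, u
6. <>p2, u
7. p2, u
8. ~p3, v
9. []p3, w
10. p3, u
11. p3, v
Accessibility: uRu, uRv, uRw, vRu, vRv, vRw, wRu, wRv, wRw
Branch closes: p3 and ~p3 both at v.
Every branch closes (one shown): unsatisfiable in S5.
S4-tableau for the formula:
1. ~(~[]p3 -> []~[]p3) & (<>p2 & p2), u
2. ~(~[]p3 -> []~[]p3), u
3. <>p2 & p2, u
4. ~[]p3, u
5. ~[]~[]p3, u
6. <>p2, u
7. p2, u
8. ~p3, v
9. []p3, w
10. p3, w
11. p2, x
Accessibility: uRu, uRv, uRw, uRx, vRv, wRw, xRx
Complete open branch: satisfiable in S4, hence also in K, T (this S4-model is also a K-model and a T-model).

K, T, S4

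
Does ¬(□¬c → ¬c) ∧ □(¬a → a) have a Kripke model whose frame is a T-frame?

Unsatisfiable (every branch closes)

1. ¬(□¬c → ¬c) ∧ □(¬a → a), w0
2. ¬(□¬c → ¬c), w0
3. □(¬a → a), w0
4. □¬c, w0
5. c, w0
6. ¬a → a, w0
7. ¬c, w0
Accessibility: w0Rw0
Branch closes: c and ¬c both at w0.
Every branch closes; the branch above is one of them.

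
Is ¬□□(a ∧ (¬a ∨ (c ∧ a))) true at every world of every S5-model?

Tableau for the negation □□(a ∧ (¬a ∨ (c ∧ a))):
1. □□(a ∧ (¬a ∨ (c ∧ a))), 0
2. □(a ∧ (¬a ∨ (c ∧ a))), 0
3. a ∧ (¬a ∨ (c ∧ a)), 0
4. a, 0
5. ¬a ∨ (c ∧ a), 0
6. c ∧ a, 0
7. c, 0
Accessibility: 0R0
The negation has an open branch (countermodel exists).

No, not valid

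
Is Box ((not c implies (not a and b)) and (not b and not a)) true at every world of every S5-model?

Not valid

Tableau for the negation not Box ((not c implies (not a and b)) and (not b and not a)):
1. not Box ((not c implies (not a and b)) and (not b and not a)), u
2. not ((not c implies (not a and b)) and (not b and not a)), v
3. not (not b and not a), v
4. a, v
Accessibility: uRu, uRv, vRu, vRv
The negation has an open branch (countermodel exists).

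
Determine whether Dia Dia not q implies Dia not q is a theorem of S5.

Valid in S5

Tableau for the negation not (Dia Dia not q implies Dia not q):
1. not (Dia Dia not q implies Dia not q), u
2. Dia Dia not q, u
3. not Dia not q, u
4. q, u
5. Dia not q, v
6. q, v
7. not q, w
8. q, w
Accessibility: uRu, uRv, uRw, vRu, vRv, vRw, wRu, wRv, wRw
Branch closes: q and not q both at w.
All branches of the negation close; one closing branch shown above.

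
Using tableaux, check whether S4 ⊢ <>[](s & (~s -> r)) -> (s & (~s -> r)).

Invalid (countermodel exists)

Tableau for the negation ~(<>[](s & (~s -> r)) -> (s & (~s -> r))):
1. ~(<>[](s & (~s -> r)) -> (s & (~s -> r))), w0
2. <>[](s & (~s -> r)), w0   [~->-rule on 1]
3. ~(s & (~s -> r)), w0   [~->-rule on 1]
4. ~(~s -> r), w0   [~&-rule on 3 (branches; this branch)]
5. ~s, w0   [~->-rule on 4]
6. ~r, w0   [~->-rule on 4]
7. [](s & (~s -> r)), w1   [<>-rule on 2: fresh world w1, w0Rw1]
8. s & (~s -> r), w1   [[]-rule on 7 via w1Rw1]
9. s, w1   [&-rule on 8]
10. ~s -> r, w1   [&-rule on 8]
11. r, w1   [->-rule on 10 (branches; this branch)]
Accessibility: w0Rw0, w0Rw1, w1Rw1
The negation has an open branch (countermodel exists).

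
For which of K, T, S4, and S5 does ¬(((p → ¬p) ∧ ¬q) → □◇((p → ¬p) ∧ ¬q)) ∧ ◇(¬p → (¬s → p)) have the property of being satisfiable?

K, T, S4

S5-tableau for the formula:
1. ¬(((p → ¬p) ∧ ¬q) → □◇((p → ¬p) ∧ ¬q)) ∧ ◇(¬p → (¬s → p)), w0
2. ¬(((p → ¬p) ∧ ¬q) → □◇((p → ¬p) ∧ ¬q)), w0   [∧-rule on 1]
3. ◇(¬p → (¬s → p)), w0   [∧-rule on 1]
4. (p → ¬p) ∧ ¬q, w0   [¬→-rule on 2]
5. ¬□◇((p → ¬p) ∧ ¬q), w0   [¬→-rule on 2]
6. p → ¬p, w0   [∧-rule on 4]
7. ¬q, w0   [∧-rule on 4]
8. ¬p, w0   [→-rule on 6 (branches; this branch)]
9. ¬p → (¬s → p), w1   [◇-rule on 3: fresh world w1, w0Rw1]
10. ¬s → p, w1   [→-rule on 9 (branches; this branch)]
11. p, w1   [→-rule on 10 (branches; this branch)]
12. ¬◇((p → ¬p) ∧ ¬q), w2   [¬□-rule on 5: fresh world w2, w0Rw2]
13. ¬((p → ¬p) ∧ ¬q), w0   [¬◇-rule on 12 via w2Rw0]
14. ¬((p → ¬p) ∧ ¬q), w1   [¬◇-rule on 12 via w2Rw1]
15. ¬((p → ¬p) ∧ ¬q), w2   [¬◇-rule on 12 via w2Rw2]
16. ¬(p → ¬p), w0   [¬∧-rule on 13 (branches; this branch)]
17. p, w0   [¬→-rule on 16]
Accessibility: w0Rw0, w0Rw1, w0Rw2, w1Rw0, w1Rw1, w1Rw2, w2Rw0, w2Rw1, w2Rw2
Branch closes: p and ¬p both at w0.
Every branch closes (one shown): unsatisfiable in S5.
S4-tableau for the formula:
1. ¬(((p → ¬p) ∧ ¬q) → □◇((p → ¬p) ∧ ¬q)) ∧ ◇(¬p → (¬s → p)), w0
2. ¬(((p → ¬p) ∧ ¬q) → □◇((p → ¬p) ∧ ¬q)), w0   [∧-rule on 1]
3. ◇(¬p → (¬s → p)), w0   [∧-rule on 1]
4. (p → ¬p) ∧ ¬q, w0   [¬→-rule on 2]
5. ¬□◇((p → ¬p) ∧ ¬q), w0   [¬→-rule on 2]
6. p → ¬p, w0   [∧-rule on 4]
7. ¬q, w0   [∧-rule on 4]
8. ¬p, w0   [→-rule on 6 (branches; this branch)]
9. ¬p → (¬s → p), w1   [◇-rule on 3: fresh world w1, w0Rw1]
10. ¬s → p, w1   [→-rule on 9 (branches; this branch)]
11. p, w1   [→-rule on 10 (branches; this branch)]
12. ¬◇((p → ¬p) ∧ ¬q), w2   [¬□-rule on 5: fresh world w2, w0Rw2]
13. ¬((p → ¬p) ∧ ¬q), w2   [¬◇-rule on 12 via w2Rw2]
14. q, w2   [¬∧-rule on 13 (branches; this branch)]
Accessibility: w0Rw0, w0Rw1, w0Rw2, w1Rw1, w2Rw2
Complete open branch: satisfiable in S4, hence also in K, T (this S4-model is also a K-model and a T-model).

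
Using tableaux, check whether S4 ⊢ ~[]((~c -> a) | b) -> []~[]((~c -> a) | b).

Not valid

Tableau for the negation ~(~[]((~c -> a) | b) -> []~[]((~c -> a) | b)):
1. ~(~[]((~c -> a) | b) -> []~[]((~c -> a) | b)), w0
2. ~[]((~c -> a) | b), w0
3. ~[]~[]((~c -> a) | b), w0
4. ~((~c -> a) | b), w1
5. ~(~c -> a), w1
6. ~b, w1
7. ~c, w1
8. ~a, w1
9. []((~c -> a) | b), w2
10. (~c -> a) | b, w2
11. b, w2
Accessibility: w0Rw0, w0Rw1, w0Rw2, w1Rw1, w2Rw2
The negation has an open branch (countermodel exists).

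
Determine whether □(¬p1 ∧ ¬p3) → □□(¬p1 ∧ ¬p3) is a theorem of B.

Invalid (countermodel exists)

Tableau for the negation ¬(□(¬p1 ∧ ¬p3) → □□(¬p1 ∧ ¬p3)):
1. ¬(□(¬p1 ∧ ¬p3) → □□(¬p1 ∧ ¬p3)), u
2. □(¬p1 ∧ ¬p3), u
3. ¬□□(¬p1 ∧ ¬p3), u
4. ¬p1 ∧ ¬p3, u
5. ¬p1, u
6. ¬p3, u
7. ¬□(¬p1 ∧ ¬p3), v
8. ¬p1 ∧ ¬p3, v
9. ¬p1, v
10. ¬p3, v
11. ¬(¬p1 ∧ ¬p3), w
12. p3, w
Accessibility: uRu, uRv, vRu, vRv, vRw, wRv, wRw
The negation has an open branch (countermodel exists).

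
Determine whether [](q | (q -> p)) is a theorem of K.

Valid

Tableau for the negation ~[](q | (q -> p)):
1. ~[](q | (q -> p)), u
2. ~(q | (q -> p)), v   [~[]-rule on 1: fresh world v, uRv]
3. ~q, v   [~|-rule on 2]
4. ~(q -> p), v   [~|-rule on 2]
5. q, v   [~->-rule on 4]
6. ~p, v   [~->-rule on 4]
Accessibility: uRv
Branch closes: q and ~q both at v.
Every branch of the negation's tableau closes; the branch above is one of them.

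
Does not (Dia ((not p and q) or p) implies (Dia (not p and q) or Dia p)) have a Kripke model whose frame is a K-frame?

1. not (Dia ((not p and q) or p) implies (Dia (not p and q) or Dia p)), 0
2. Dia ((not p and q) or p), 0
3. not (Dia (not p and q) or Dia p), 0
4. not Dia (not p and q), 0
5. not Dia p, 0
6. (not p and q) or p, 1
7. not (not p and q), 1
8. not p, 1
9. not p and q, 1
10. q, 1
11. not q, 1
Accessibility: 0R1
Branch closes: q and not q both at 1.
Every branch closes; the branch above is one of them.

No, unsatisfiable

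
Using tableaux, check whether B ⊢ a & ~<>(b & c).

Not valid

Tableau for the negation ~(a & ~<>(b & c)):
1. ~(a & ~<>(b & c)), u
2. <>(b & c), u   [~&-rule on 1 (branches; this branch)]
3. b & c, v   [<>-rule on 2: fresh world v, uRv]
4. b, v   [&-rule on 3]
5. c, v   [&-rule on 3]
Accessibility: uRu, uRv, vRu, vRv
The negation has an open branch (countermodel exists).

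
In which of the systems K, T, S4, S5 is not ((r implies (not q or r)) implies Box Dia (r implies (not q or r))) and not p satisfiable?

K

K-tableau for the formula:
1. not ((r implies (not q or r)) implies Box Dia (r implies (not q or r))) and not p, w0
2. not ((r implies (not q or r)) implies Box Dia (r implies (not q or r))), w0
3. not p, w0
4. r implies (not q or r), w0
5. not Box Dia (r implies (not q or r)), w0
6. not q or r, w0
7. r, w0
8. not Dia (r implies (not q or r)), w1
Accessibility: w0Rw1
Complete open branch: satisfiable in K.
T-tableau for the formula:
1. not ((r implies (not q or r)) implies Box Dia (r implies (not q or r))) and not p, w0
2. not ((r implies (not q or r)) implies Box Dia (r implies (not q or r))), w0
3. not p, w0
4. r implies (not q or r), w0
5. not Box Dia (r implies (not q or r)), w0
6. not q or r, w0
7. r, w0
8. not Dia (r implies (not q or r)), w1
9. not (r implies (not q or r)), w1
10. r, w1
11. not (not q or r), w1
12. q, w1
13. not r, w1
Accessibility: w0Rw0, w0Rw1, w1Rw1
Branch closes: r and not r both at w1.
Every branch closes (one shown): unsatisfiable in T, hence also in S4, S5 (every S4/S5-frame is a T-frame).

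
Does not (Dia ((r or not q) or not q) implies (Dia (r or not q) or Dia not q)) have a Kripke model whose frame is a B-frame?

1. not (Dia ((r or not q) or not q) implies (Dia (r or not q) or Dia not q)), 0
2. Dia ((r or not q) or not q), 0
3. not (Dia (r or not q) or Dia not q), 0
4. not Dia (r or not q), 0
5. not Dia not q, 0
6. not (r or not q), 0
7. not r, 0
8. q, 0
9. (r or not q) or not q, 1
10. not (r or not q), 1
11. not r, 1
12. q, 1
13. r or not q, 1
14. not q, 1
Accessibility: 0R0, 0R1, 1R0, 1R1
Branch closes: q and not q both at 1.
All branches of the tableau close; one closing branch shown above.

Unsatisfiable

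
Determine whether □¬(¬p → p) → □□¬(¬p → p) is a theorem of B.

Tableau for the negation ¬(□¬(¬p → p) → □□¬(¬p → p)):
1. ¬(□¬(¬p → p) → □□¬(¬p → p)), 0
2. □¬(¬p → p), 0
3. ¬□□¬(¬p → p), 0
4. ¬(¬p → p), 0
5. ¬p, 0
6. ¬□¬(¬p → p), 1
7. ¬(¬p → p), 1
8. ¬p, 1
9. ¬p → p, 2
10. p, 2
Accessibility: 0R0, 0R1, 1R0, 1R1, 1R2, 2R1, 2R2
The negation has an open branch (countermodel exists).

No, not valid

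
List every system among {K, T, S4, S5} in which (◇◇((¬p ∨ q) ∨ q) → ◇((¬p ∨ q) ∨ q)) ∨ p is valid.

K-tableau for the negation ¬((◇◇((¬p ∨ q) ∨ q) → ◇((¬p ∨ q) ∨ q)) ∨ p):
1. ¬((◇◇((¬p ∨ q) ∨ q) → ◇((¬p ∨ q) ∨ q)) ∨ p), w0
2. ¬(◇◇((¬p ∨ q) ∨ q) → ◇((¬p ∨ q) ∨ q)), w0
3. ¬p, w0
4. ◇◇((¬p ∨ q) ∨ q), w0
5. ¬◇((¬p ∨ q) ∨ q), w0
6. ◇((¬p ∨ q) ∨ q), w1
7. ¬((¬p ∨ q) ∨ q), w1
8. ¬(¬p ∨ q), w1
9. ¬q, w1
10. p, w1
11. (¬p ∨ q) ∨ q, w2
12. q, w2
Accessibility: w0Rw1, w1Rw2
Complete open branch: countermodel on a K-frame, so not valid in K.
T-tableau for the negation ¬((◇◇((¬p ∨ q) ∨ q) → ◇((¬p ∨ q) ∨ q)) ∨ p):
1. ¬((◇◇((¬p ∨ q) ∨ q) → ◇((¬p ∨ q) ∨ q)) ∨ p), w0
2. ¬(◇◇((¬p ∨ q) ∨ q) → ◇((¬p ∨ q) ∨ q)), w0
3. ¬p, w0
4. ◇◇((¬p ∨ q) ∨ q), w0
5. ¬◇((¬p ∨ q) ∨ q), w0
6. ¬((¬p ∨ q) ∨ q), w0
7. ¬(¬p ∨ q), w0
8. ¬q, w0
9. p, w0
Accessibility: w0Rw0
Branch closes: p and ¬p both at w0.
Every branch closes (one shown): valid in T, hence also in S4, S5 (every theorem of T is a theorem of S4 and S5).

T, S4, S5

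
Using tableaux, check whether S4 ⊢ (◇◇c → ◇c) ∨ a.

Tableau for the negation ¬((◇◇c → ◇c) ∨ a):
1. ¬((◇◇c → ◇c) ∨ a), w0
2. ¬(◇◇c → ◇c), w0   [¬∨-rule on 1]
3. ¬a, w0   [¬∨-rule on 1]
4. ◇◇c, w0   [¬→-rule on 2]
5. ¬◇c, w0   [¬→-rule on 2]
6. ¬c, w0   [¬◇-rule on 5 via w0Rw0]
7. ◇c, w1   [◇-rule on 4: fresh world w1, w0Rw1]
8. ¬c, w1   [¬◇-rule on 5 via w0Rw1]
9. c, w2   [◇-rule on 7: fresh world w2, w1Rw2]
10. ¬c, w2   [¬◇-rule on 5 via w0Rw2]
Accessibility: w0Rw0, w0Rw1, w0Rw2, w1Rw1, w1Rw2, w2Rw2
Branch closes: c and ¬c both at w2.
All branches of the negation close; one closing branch shown above.

Yes, valid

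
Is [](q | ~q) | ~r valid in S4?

Yes, valid

Tableau for the negation ~([](q | ~q) | ~r):
1. ~([](q | ~q) | ~r), 0
2. ~[](q | ~q), 0
3. r, 0
4. ~(q | ~q), 1
5. ~q, 1
6. q, 1
Accessibility: 0R0, 0R1, 1R1
Branch closes: q and ~q both at 1.
Every branch of the negation's tableau closes; the branch above is one of them.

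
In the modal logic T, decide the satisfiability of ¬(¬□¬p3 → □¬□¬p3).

1. ¬(¬□¬p3 → □¬□¬p3), w0
2. ¬□¬p3, w0
3. ¬□¬□¬p3, w0
4. p3, w1
5. □¬p3, w2
6. ¬p3, w2
Accessibility: w0Rw0, w0Rw1, w0Rw2, w1Rw1, w2Rw2

Satisfiable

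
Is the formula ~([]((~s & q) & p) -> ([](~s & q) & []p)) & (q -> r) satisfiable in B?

1. ~([]((~s & q) & p) -> ([](~s & q) & []p)) & (q -> r), u
2. ~([]((~s & q) & p) -> ([](~s & q) & []p)), u
3. q -> r, u
4. []((~s & q) & p), u
5. ~([](~s & q) & []p), u
6. (~s & q) & p, u
7. ~s & q, u
8. p, u
9. ~s, u
10. q, u
11. r, u
12. ~[](~s & q), u
13. ~(~s & q), v
14. (~s & q) & p, v
15. ~s & q, v
16. p, v
17. ~s, v
18. q, v
19. ~q, v
Accessibility: uRu, uRv, vRu, vRv
Branch closes: q and ~q both at v.
All branches of the tableau close; one closing branch shown above.

No, unsatisfiable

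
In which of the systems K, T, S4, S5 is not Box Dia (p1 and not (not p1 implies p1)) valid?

T-tableau for the negation Box Dia (p1 and not (not p1 implies p1)):
1. Box Dia (p1 and not (not p1 implies p1)), w0
2. Dia (p1 and not (not p1 implies p1)), w0
3. p1 and not (not p1 implies p1), w1
4. p1, w1
5. not (not p1 implies p1), w1
6. not p1, w1
Accessibility: w0Rw0, w0Rw1, w1Rw1
Branch closes: p1 and not p1 both at w1.
Every branch closes (one shown): valid in T, hence also in S4, S5 (every theorem of T is a theorem of S4 and S5).
K-tableau for the negation Box Dia (p1 and not (not p1 implies p1)):
1. Box Dia (p1 and not (not p1 implies p1)), w0
Complete open branch: countermodel on a K-frame, so not valid in K.

T, S4, S5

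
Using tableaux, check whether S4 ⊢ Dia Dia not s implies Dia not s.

Tableau for the negation not (Dia Dia not s implies Dia not s):
1. not (Dia Dia not s implies Dia not s), u
2. Dia Dia not s, u
3. not Dia not s, u
4. s, u
5. Dia not s, v
6. s, v
7. not s, w
8. s, w
Accessibility: uRu, uRv, uRw, vRv, vRw, wRw
Branch closes: s and not s both at w.
All branches of the negation close; one closing branch shown above.

Valid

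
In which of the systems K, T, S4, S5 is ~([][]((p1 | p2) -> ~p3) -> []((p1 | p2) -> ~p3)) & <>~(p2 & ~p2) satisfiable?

K

K-tableau for the formula:
1. ~([][]((p1 | p2) -> ~p3) -> []((p1 | p2) -> ~p3)) & <>~(p2 & ~p2), w0
2. ~([][]((p1 | p2) -> ~p3) -> []((p1 | p2) -> ~p3)), w0   [&-rule on 1]
3. <>~(p2 & ~p2), w0   [&-rule on 1]
4. [][]((p1 | p2) -> ~p3), w0   [~->-rule on 2]
5. ~[]((p1 | p2) -> ~p3), w0   [~->-rule on 2]
6. ~(p2 & ~p2), w1   [<>-rule on 3: fresh world w1, w0Rw1]
7. []((p1 | p2) -> ~p3), w1   [[]-rule on 4 via w0Rw1]
8. p2, w1   [~&-rule on 6 (branches; this branch)]
9. ~((p1 | p2) -> ~p3), w2   [~[]-rule on 5: fresh world w2, w0Rw2]
10. p1 | p2, w2   [~->-rule on 9]
11. p3, w2   [~->-rule on 9]
12. []((p1 | p2) -> ~p3), w2   [[]-rule on 4 via w0Rw2]
13. p2, w2   [|-rule on 10 (branches; this branch)]
Accessibility: w0Rw1, w0Rw2
Complete open branch: satisfiable in K.
T-tableau for the formula:
1. ~([][]((p1 | p2) -> ~p3) -> []((p1 | p2) -> ~p3)) & <>~(p2 & ~p2), w0
2. ~([][]((p1 | p2) -> ~p3) -> []((p1 | p2) -> ~p3)), w0   [&-rule on 1]
3. <>~(p2 & ~p2), w0   [&-rule on 1]
4. [][]((p1 | p2) -> ~p3), w0   [~->-rule on 2]
5. ~[]((p1 | p2) -> ~p3), w0   [~->-rule on 2]
6. []((p1 | p2) -> ~p3), w0   [[]-rule on 4 via w0Rw0]
7. (p1 | p2) -> ~p3, w0   [[]-rule on 6 via w0Rw0]
8. ~(p1 | p2), w0   [->-rule on 7 (branches; this branch)]
9. ~p1, w0   [~|-rule on 8]
10. ~p2, w0   [~|-rule on 8]
11. ~(p2 & ~p2), w1   [<>-rule on 3: fresh world w1, w0Rw1]
12. []((p1 | p2) -> ~p3), w1   [[]-rule on 4 via w0Rw1]
13. (p1 | p2) -> ~p3, w1   [[]-rule on 6 via w0Rw1]
14. ~p2, w1   [~&-rule on 11 (branches; this branch)]
15. ~(p1 | p2), w1   [->-rule on 13 (branches; this branch)]
16. ~p1, w1   [~|-rule on 15]
17. ~((p1 | p2) -> ~p3), w2   [~[]-rule on 5: fresh world w2, w0Rw2]
18. p1 | p2, w2   [~->-rule on 17]
19. p3, w2   [~->-rule on 17]
20. []((p1 | p2) -> ~p3), w2   [[]-rule on 4 via w0Rw2]
21. (p1 | p2) -> ~p3, w2   [[]-rule on 6 via w0Rw2]
22. p2, w2   [|-rule on 18 (branches; this branch)]
23. ~(p1 | p2), w2   [->-rule on 21 (branches; this branch)]
24. ~p1, w2   [~|-rule on 23]
25. ~p2, w2   [~|-rule on 23]
Accessibility: w0Rw0, w0Rw1, w0Rw2, w1Rw1, w2Rw2
Branch closes: p2 and ~p2 both at w2.
Every branch closes (one shown): unsatisfiable in T, hence also in S4, S5 (every S4/S5-frame is a T-frame).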